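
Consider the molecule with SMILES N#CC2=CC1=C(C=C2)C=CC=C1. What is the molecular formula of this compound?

Walk through each heavy atom and fill implicit hydrogens from standard valence (C 4, N 3, O 2, S 2, halogen 1):
  atom 1: N, bond orders sum to 3 (valence 3) → 0 H
  atom 2: C, bond orders sum to 4 (valence 4) → 0 H
  atom 3: C, bond orders sum to 4 (valence 4) → 0 H
  atom 4: C, bond orders sum to 3 (valence 4) → 1 H
  atom 5: C, bond orders sum to 4 (valence 4) → 0 H
  atom 6: C, bond orders sum to 4 (valence 4) → 0 H
  atom 7: C, bond orders sum to 3 (valence 4) → 1 H
  atom 8: C, bond orders sum to 3 (valence 4) → 1 H
  atom 9: C, bond orders sum to 3 (valence 4) → 1 H
  atom 10: C, bond orders sum to 3 (valence 4) → 1 H
  atom 11: C, bond orders sum to 3 (valence 4) → 1 H
  atom 12: C, bond orders sum to 3 (valence 4) → 1 H
Totals → C:11, H:7, N:1.

C11H7N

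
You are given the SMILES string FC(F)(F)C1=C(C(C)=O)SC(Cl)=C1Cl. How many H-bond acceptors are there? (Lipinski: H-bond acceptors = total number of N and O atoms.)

N atoms: 0; O atoms: 1.
Lipinski HBA = 0 + 1 = 1.

1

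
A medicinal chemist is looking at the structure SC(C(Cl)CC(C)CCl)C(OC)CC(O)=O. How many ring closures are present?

In SMILES, each pair of matching ring-closure digits denotes one ring-closing bond; the number of such bonds equals the number of independent rings.
Ring-closure bonds here: 0.

0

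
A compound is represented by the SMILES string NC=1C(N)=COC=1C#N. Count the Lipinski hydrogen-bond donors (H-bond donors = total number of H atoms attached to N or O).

4

Donors: find every N or O and count the H atoms it carries.
  atom 1 (N): bond orders sum to 1 → 2 H
  atom 4 (N): bond orders sum to 1 → 2 H
  atom 6 (O): bond orders sum to 2 → 0 H
  atom 9 (N): bond orders sum to 3 → 0 H
Lipinski HBD = 4.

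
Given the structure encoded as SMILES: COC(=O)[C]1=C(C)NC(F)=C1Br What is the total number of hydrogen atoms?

Walk through each heavy atom and fill implicit hydrogens from standard valence (C 4, N 3, O 2, S 2, halogen 1):
  atom 1: C, bond orders sum to 1 (valence 4) → 3 H
  atom 2: O, bond orders sum to 2 (valence 2) → 0 H
  atom 3: C, bond orders sum to 4 (valence 4) → 0 H
  atom 4: O, bond orders sum to 2 (valence 2) → 0 H
  atom 5: C with explicit H count 0
  atom 6: C, bond orders sum to 4 (valence 4) → 0 H
  atom 7: C, bond orders sum to 1 (valence 4) → 3 H
  atom 8: N, bond orders sum to 2 (valence 3) → 1 H
  atom 9: C, bond orders sum to 4 (valence 4) → 0 H
  atom 10: F (halogen, monovalent) → 0 H
  atom 11: C, bond orders sum to 4 (valence 4) → 0 H
  atom 12: Br (halogen, monovalent) → 0 H
Total hydrogens: 7.

7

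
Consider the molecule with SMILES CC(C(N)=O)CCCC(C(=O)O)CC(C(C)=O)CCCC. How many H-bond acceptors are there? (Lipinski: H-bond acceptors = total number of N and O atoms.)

N atoms: 1; O atoms: 4.
Lipinski HBA = 1 + 4 = 5.

5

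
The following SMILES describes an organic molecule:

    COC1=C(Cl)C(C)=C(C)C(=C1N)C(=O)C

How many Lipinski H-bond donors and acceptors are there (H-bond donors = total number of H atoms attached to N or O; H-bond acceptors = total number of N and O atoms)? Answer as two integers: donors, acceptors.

Donors: find every N or O and count the H atoms it carries.
  atom 2 (O): bond orders sum to 2 → 0 H
  atom 12 (N): bond orders sum to 1 → 2 H
  atom 14 (O): bond orders sum to 2 → 0 H
Lipinski HBD = 2.
Acceptors: N atoms = 1, O atoms = 2 → HBA = 3.

2, 3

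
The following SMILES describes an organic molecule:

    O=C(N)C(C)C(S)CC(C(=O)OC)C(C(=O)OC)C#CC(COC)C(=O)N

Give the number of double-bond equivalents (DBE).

6

Molecular formula: C17H26N2O7S.
DoU = (2C + 2 + N − H − X) / 2, where X is the halogen count and O/S are ignored.
    = (2·17 + 2 + 2 − 26 − 0) / 2 = 12 / 2 = 6.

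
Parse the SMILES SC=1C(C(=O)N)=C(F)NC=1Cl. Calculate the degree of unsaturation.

4

Molecular formula: C5H4ClFN2OS.
DoU = (2C + 2 + N − H − X) / 2, where X is the halogen count and O/S are ignored.
    = (2·5 + 2 + 2 − 4 − 2) / 2 = 8 / 2 = 4.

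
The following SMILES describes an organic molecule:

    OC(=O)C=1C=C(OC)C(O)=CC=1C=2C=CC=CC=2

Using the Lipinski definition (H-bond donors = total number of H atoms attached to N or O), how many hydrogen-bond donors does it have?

Donors: find every N or O and count the H atoms it carries.
  atom 1 (O): bond orders sum to 1 → 1 H
  atom 3 (O): bond orders sum to 2 → 0 H
  atom 7 (O): bond orders sum to 2 → 0 H
  atom 10 (O): bond orders sum to 1 → 1 H
Lipinski HBD = 2.

2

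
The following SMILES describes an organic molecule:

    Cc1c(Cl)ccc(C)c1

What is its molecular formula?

Walk through each heavy atom and fill implicit hydrogens from standard valence (C 4, N 3, O 2, S 2, halogen 1); for lowercase aromatic atoms, an aromatic c carries 1 H when it has two neighbours and 0 H with three, and aromatic n carries 0 H:
  atom 1: C, bond orders sum to 1 (valence 4) → 3 H
  atom 2: aromatic c, 3 neighbours → 0 H
  atom 3: aromatic c, 3 neighbours → 0 H
  atom 4: Cl (halogen, monovalent) → 0 H
  atom 5: aromatic c, 2 neighbours → 1 H
  atom 6: aromatic c, 2 neighbours → 1 H
  atom 7: aromatic c, 3 neighbours → 0 H
  atom 8: C, bond orders sum to 1 (valence 4) → 3 H
  atom 9: aromatic c, 2 neighbours → 1 H
Totals → C:8, H:9, Cl:1.

C8H9Cl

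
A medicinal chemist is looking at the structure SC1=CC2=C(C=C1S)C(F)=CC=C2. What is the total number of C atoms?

10

Count every carbon token in the SMILES (each C, including those in ring-closure positions and inside branches).
Carbon count: 10.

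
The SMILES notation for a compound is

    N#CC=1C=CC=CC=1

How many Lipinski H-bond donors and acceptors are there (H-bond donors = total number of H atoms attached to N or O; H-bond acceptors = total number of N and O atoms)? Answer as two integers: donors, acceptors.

Donors: find every N or O and count the H atoms it carries.
  atom 1 (N): bond orders sum to 3 → 0 H
Lipinski HBD = 0.
Acceptors: N atoms = 1, O atoms = 0 → HBA = 1.

0, 1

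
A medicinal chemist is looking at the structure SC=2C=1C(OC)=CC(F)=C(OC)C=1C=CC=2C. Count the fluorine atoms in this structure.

Scan the SMILES for F atoms (remember two-letter symbols like Cl and Br are single atoms).
Fluorine count: 1.

1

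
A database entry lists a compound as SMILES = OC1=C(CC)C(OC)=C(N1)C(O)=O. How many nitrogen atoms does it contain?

1

Scan the SMILES for N atoms (remember two-letter symbols like Cl and Br are single atoms).
Nitrogen count: 1.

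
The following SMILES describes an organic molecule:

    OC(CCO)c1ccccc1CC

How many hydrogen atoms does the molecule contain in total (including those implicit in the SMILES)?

Walk through each heavy atom and fill implicit hydrogens from standard valence (C 4, N 3, O 2, S 2, halogen 1); for lowercase aromatic atoms, an aromatic c carries 1 H when it has two neighbours and 0 H with three, and aromatic n carries 0 H:
  atom 1: O, bond orders sum to 1 (valence 2) → 1 H
  atom 2: C, bond orders sum to 3 (valence 4) → 1 H
  atom 3: C, bond orders sum to 2 (valence 4) → 2 H
  atom 4: C, bond orders sum to 2 (valence 4) → 2 H
  atom 5: O, bond orders sum to 1 (valence 2) → 1 H
  atom 6: aromatic c, 3 neighbours → 0 H
  atom 7: aromatic c, 2 neighbours → 1 H
  atom 8: aromatic c, 2 neighbours → 1 H
  atom 9: aromatic c, 2 neighbours → 1 H
  atom 10: aromatic c, 2 neighbours → 1 H
  atom 11: aromatic c, 3 neighbours → 0 H
  atom 12: C, bond orders sum to 2 (valence 4) → 2 H
  atom 13: C, bond orders sum to 1 (valence 4) → 3 H
Total hydrogens: 16.

16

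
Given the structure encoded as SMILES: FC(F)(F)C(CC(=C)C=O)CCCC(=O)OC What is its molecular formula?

Walk through each heavy atom and fill implicit hydrogens from standard valence (C 4, N 3, O 2, S 2, halogen 1):
  atom 1: F (halogen, monovalent) → 0 H
  atom 2: C, bond orders sum to 4 (valence 4) → 0 H
  atom 3: F (halogen, monovalent) → 0 H
  atom 4: F (halogen, monovalent) → 0 H
  atom 5: C, bond orders sum to 3 (valence 4) → 1 H
  atom 6: C, bond orders sum to 2 (valence 4) → 2 H
  atom 7: C, bond orders sum to 4 (valence 4) → 0 H
  atom 8: C, bond orders sum to 2 (valence 4) → 2 H
  atom 9: C, bond orders sum to 3 (valence 4) → 1 H
  atom 10: O, bond orders sum to 2 (valence 2) → 0 H
  atom 11: C, bond orders sum to 2 (valence 4) → 2 H
  atom 12: C, bond orders sum to 2 (valence 4) → 2 H
  atom 13: C, bond orders sum to 2 (valence 4) → 2 H
  atom 14: C, bond orders sum to 4 (valence 4) → 0 H
  atom 15: O, bond orders sum to 2 (valence 2) → 0 H
  atom 16: O, bond orders sum to 2 (valence 2) → 0 H
  atom 17: C, bond orders sum to 1 (valence 4) → 3 H
Totals → C:11, H:15, F:3, O:3.
In Hill order: C11H15F3O3.

C11H15F3O3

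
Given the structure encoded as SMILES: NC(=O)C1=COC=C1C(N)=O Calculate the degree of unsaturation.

Degree of unsaturation = (number of rings) + (number of π bonds).
Ring closures in the SMILES: 1.
π bonds: 4 double bonds (each 1 DoU) → 4 DoU from unsaturation.
Total DoU = 1 + 4 = 5.

5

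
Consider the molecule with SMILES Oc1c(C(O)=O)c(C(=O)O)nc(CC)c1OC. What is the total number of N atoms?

Scan the SMILES for N atoms (remember two-letter symbols like Cl and Br are single atoms).
Nitrogen count: 1.

1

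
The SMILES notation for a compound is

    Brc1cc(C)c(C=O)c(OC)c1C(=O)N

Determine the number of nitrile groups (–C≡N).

Scan the SMILES for the nitrile motif — none present.
Groups that are present: 1 aldehyde, 1 amide, 1 ether.

0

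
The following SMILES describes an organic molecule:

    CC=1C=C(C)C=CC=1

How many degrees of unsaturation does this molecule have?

Molecular formula: C8H10.
DoU = (2C + 2 + N − H − X) / 2, where X is the halogen count and O/S are ignored.
    = (2·8 + 2 + 0 − 10 − 0) / 2 = 8 / 2 = 4.

4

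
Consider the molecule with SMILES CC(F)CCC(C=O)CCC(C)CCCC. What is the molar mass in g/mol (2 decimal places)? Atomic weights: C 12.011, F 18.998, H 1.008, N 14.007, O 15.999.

First, the molecular formula is C14H27FO (counting implicit H from valence).
  C: 14 × 12.011 = 168.154
  F: 1 × 18.998 = 18.998
  H: 27 × 1.008 = 27.216
  O: 1 × 15.999 = 15.999
Sum: 14×12.011 + 1×18.998 + 27×1.008 + 1×15.999 = 230.367 → 230.37 g/mol.

230.37 g/mol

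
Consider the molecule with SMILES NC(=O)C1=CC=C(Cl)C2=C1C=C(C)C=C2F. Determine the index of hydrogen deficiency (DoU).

Degree of unsaturation = (number of rings) + (number of π bonds).
Ring closures in the SMILES: 2.
π bonds: 6 double bonds (each 1 DoU) → 6 DoU from unsaturation.
Total DoU = 2 + 6 = 8.

8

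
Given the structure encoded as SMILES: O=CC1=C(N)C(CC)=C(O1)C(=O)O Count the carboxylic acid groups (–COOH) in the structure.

The carboxylic acid motif appears at heavy-atom position 11 in the SMILES.
Other groups present: 1 aldehyde, 1 primary amine.
Carboxylic acid count: 1.

1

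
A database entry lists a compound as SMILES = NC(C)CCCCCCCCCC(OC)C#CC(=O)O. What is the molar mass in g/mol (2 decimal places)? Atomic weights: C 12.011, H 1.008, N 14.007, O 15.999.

283.41 g/mol

First, the molecular formula is C16H29NO3 (counting implicit H from valence).
  C: 16 × 12.011 = 192.176
  H: 29 × 1.008 = 29.232
  N: 1 × 14.007 = 14.007
  O: 3 × 15.999 = 47.997
Sum: 16×12.011 + 29×1.008 + 1×14.007 + 3×15.999 = 283.412 → 283.41 g/mol.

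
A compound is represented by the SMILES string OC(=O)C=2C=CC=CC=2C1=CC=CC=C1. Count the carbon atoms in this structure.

Count every carbon token in the SMILES (each C, including those in ring-closure positions and inside branches).
Carbon count: 13.

13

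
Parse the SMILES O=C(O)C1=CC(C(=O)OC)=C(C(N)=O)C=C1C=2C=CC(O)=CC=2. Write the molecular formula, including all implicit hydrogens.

Walk through each heavy atom and fill implicit hydrogens from standard valence (C 4, N 3, O 2, S 2, halogen 1):
  atom 1: O, bond orders sum to 2 (valence 2) → 0 H
  atom 2: C, bond orders sum to 4 (valence 4) → 0 H
  atom 3: O, bond orders sum to 1 (valence 2) → 1 H
  atom 4: C, bond orders sum to 4 (valence 4) → 0 H
  atom 5: C, bond orders sum to 3 (valence 4) → 1 H
  atom 6: C, bond orders sum to 4 (valence 4) → 0 H
  atom 7: C, bond orders sum to 4 (valence 4) → 0 H
  atom 8: O, bond orders sum to 2 (valence 2) → 0 H
  atom 9: O, bond orders sum to 2 (valence 2) → 0 H
  atom 10: C, bond orders sum to 1 (valence 4) → 3 H
  atom 11: C, bond orders sum to 4 (valence 4) → 0 H
  atom 12: C, bond orders sum to 4 (valence 4) → 0 H
  atom 13: N, bond orders sum to 1 (valence 3) → 2 H
  atom 14: O, bond orders sum to 2 (valence 2) → 0 H
  atom 15: C, bond orders sum to 3 (valence 4) → 1 H
  atom 16: C, bond orders sum to 4 (valence 4) → 0 H
  atom 17: C, bond orders sum to 4 (valence 4) → 0 H
  atom 18: C, bond orders sum to 3 (valence 4) → 1 H
  atom 19: C, bond orders sum to 3 (valence 4) → 1 H
  atom 20: C, bond orders sum to 4 (valence 4) → 0 H
  atom 21: O, bond orders sum to 1 (valence 2) → 1 H
  atom 22: C, bond orders sum to 3 (valence 4) → 1 H
  atom 23: C, bond orders sum to 3 (valence 4) → 1 H
Totals → C:16, H:13, N:1, O:6.

C16H13NO6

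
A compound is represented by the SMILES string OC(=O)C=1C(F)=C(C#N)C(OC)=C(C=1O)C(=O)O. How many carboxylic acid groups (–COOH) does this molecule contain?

The carboxylic acid motif appears at heavy-atom positions 2, 16 in the SMILES.
Other groups present: 1 ether, 1 hydroxyl, 1 nitrile.
Carboxylic acid count: 2.

2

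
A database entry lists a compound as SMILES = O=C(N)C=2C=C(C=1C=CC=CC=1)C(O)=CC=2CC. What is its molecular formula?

Walk through each heavy atom and fill implicit hydrogens from standard valence (C 4, N 3, O 2, S 2, halogen 1):
  atom 1: O, bond orders sum to 2 (valence 2) → 0 H
  atom 2: C, bond orders sum to 4 (valence 4) → 0 H
  atom 3: N, bond orders sum to 1 (valence 3) → 2 H
  atom 4: C, bond orders sum to 4 (valence 4) → 0 H
  atom 5: C, bond orders sum to 3 (valence 4) → 1 H
  atom 6: C, bond orders sum to 4 (valence 4) → 0 H
  atom 7: C, bond orders sum to 4 (valence 4) → 0 H
  atom 8: C, bond orders sum to 3 (valence 4) → 1 H
  atom 9: C, bond orders sum to 3 (valence 4) → 1 H
  atom 10: C, bond orders sum to 3 (valence 4) → 1 H
  atom 11: C, bond orders sum to 3 (valence 4) → 1 H
  atom 12: C, bond orders sum to 3 (valence 4) → 1 H
  atom 13: C, bond orders sum to 4 (valence 4) → 0 H
  atom 14: O, bond orders sum to 1 (valence 2) → 1 H
  atom 15: C, bond orders sum to 3 (valence 4) → 1 H
  atom 16: C, bond orders sum to 4 (valence 4) → 0 H
  atom 17: C, bond orders sum to 2 (valence 4) → 2 H
  atom 18: C, bond orders sum to 1 (valence 4) → 3 H
Totals → C:15, H:15, N:1, O:2.
In Hill order: C15H15NO2.

C15H15NO2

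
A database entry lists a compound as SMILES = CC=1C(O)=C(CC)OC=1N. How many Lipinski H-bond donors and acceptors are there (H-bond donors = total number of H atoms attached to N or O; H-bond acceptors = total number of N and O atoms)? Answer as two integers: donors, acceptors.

Donors: find every N or O and count the H atoms it carries.
  atom 4 (O): bond orders sum to 1 → 1 H
  atom 8 (O): bond orders sum to 2 → 0 H
  atom 10 (N): bond orders sum to 1 → 2 H
Lipinski HBD = 3.
Acceptors: N atoms = 1, O atoms = 2 → HBA = 3.

3, 3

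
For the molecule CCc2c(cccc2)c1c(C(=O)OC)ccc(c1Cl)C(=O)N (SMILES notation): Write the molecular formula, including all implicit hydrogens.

C17H16ClNO3

Walk through each heavy atom and fill implicit hydrogens from standard valence (C 4, N 3, O 2, S 2, halogen 1); for lowercase aromatic atoms, an aromatic c carries 1 H when it has two neighbours and 0 H with three, and aromatic n carries 0 H:
  atom 1: C, bond orders sum to 1 (valence 4) → 3 H
  atom 2: C, bond orders sum to 2 (valence 4) → 2 H
  atom 3: aromatic c, 3 neighbours → 0 H
  atom 4: aromatic c, 3 neighbours → 0 H
  atom 5: aromatic c, 2 neighbours → 1 H
  atom 6: aromatic c, 2 neighbours → 1 H
  atom 7: aromatic c, 2 neighbours → 1 H
  atom 8: aromatic c, 2 neighbours → 1 H
  atom 9: aromatic c, 3 neighbours → 0 H
  atom 10: aromatic c, 3 neighbours → 0 H
  atom 11: C, bond orders sum to 4 (valence 4) → 0 H
  atom 12: O, bond orders sum to 2 (valence 2) → 0 H
  atom 13: O, bond orders sum to 2 (valence 2) → 0 H
  atom 14: C, bond orders sum to 1 (valence 4) → 3 H
  atom 15: aromatic c, 2 neighbours → 1 H
  atom 16: aromatic c, 2 neighbours → 1 H
  atom 17: aromatic c, 3 neighbours → 0 H
  atom 18: aromatic c, 3 neighbours → 0 H
  atom 19: Cl (halogen, monovalent) → 0 H
  atom 20: C, bond orders sum to 4 (valence 4) → 0 H
  atom 21: O, bond orders sum to 2 (valence 2) → 0 H
  atom 22: N, bond orders sum to 1 (valence 3) → 2 H
Totals → C:17, H:16, Cl:1, N:1, O:3.
In Hill order: C17H16ClNO3.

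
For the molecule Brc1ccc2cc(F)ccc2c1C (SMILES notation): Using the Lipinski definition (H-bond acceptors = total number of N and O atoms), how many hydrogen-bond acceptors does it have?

N atoms: 0; O atoms: 0.
Lipinski HBA = 0 + 0 = 0.

0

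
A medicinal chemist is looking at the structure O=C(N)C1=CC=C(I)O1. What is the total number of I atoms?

Scan the SMILES for I atoms (remember two-letter symbols like Cl and Br are single atoms).
Iodine count: 1.

1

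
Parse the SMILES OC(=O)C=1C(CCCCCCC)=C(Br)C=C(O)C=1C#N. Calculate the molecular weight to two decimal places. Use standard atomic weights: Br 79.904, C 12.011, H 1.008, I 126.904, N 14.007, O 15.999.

340.22 g/mol

First, the molecular formula is C15H18BrNO3 (counting implicit H from valence).
  Br: 1 × 79.904 = 79.904
  C: 15 × 12.011 = 180.165
  H: 18 × 1.008 = 18.144
  N: 1 × 14.007 = 14.007
  O: 3 × 15.999 = 47.997
Sum: 1×79.904 + 15×12.011 + 18×1.008 + 1×14.007 + 3×15.999 = 340.217 → 340.22 g/mol.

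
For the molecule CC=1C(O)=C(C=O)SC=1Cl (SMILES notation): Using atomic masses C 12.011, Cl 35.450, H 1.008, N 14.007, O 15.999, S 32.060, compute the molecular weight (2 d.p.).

First, the molecular formula is C6H5ClO2S (counting implicit H from valence).
  C: 6 × 12.011 = 72.066
  Cl: 1 × 35.450 = 35.450
  H: 5 × 1.008 = 5.040
  O: 2 × 15.999 = 31.998
  S: 1 × 32.060 = 32.060
Sum: 6×12.011 + 1×35.450 + 5×1.008 + 2×15.999 + 1×32.060 = 176.614 → 176.61 g/mol.

176.61 g/mol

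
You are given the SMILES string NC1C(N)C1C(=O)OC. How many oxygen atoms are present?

Scan the SMILES for O atoms (remember two-letter symbols like Cl and Br are single atoms).
Oxygen count: 2.

2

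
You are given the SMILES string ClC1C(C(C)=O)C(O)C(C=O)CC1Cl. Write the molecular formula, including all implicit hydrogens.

C9H12Cl2O3

Walk through each heavy atom and fill implicit hydrogens from standard valence (C 4, N 3, O 2, S 2, halogen 1):
  atom 1: Cl (halogen, monovalent) → 0 H
  atom 2: C, bond orders sum to 3 (valence 4) → 1 H
  atom 3: C, bond orders sum to 3 (valence 4) → 1 H
  atom 4: C, bond orders sum to 4 (valence 4) → 0 H
  atom 5: C, bond orders sum to 1 (valence 4) → 3 H
  atom 6: O, bond orders sum to 2 (valence 2) → 0 H
  atom 7: C, bond orders sum to 3 (valence 4) → 1 H
  atom 8: O, bond orders sum to 1 (valence 2) → 1 H
  atom 9: C, bond orders sum to 3 (valence 4) → 1 H
  atom 10: C, bond orders sum to 3 (valence 4) → 1 H
  atom 11: O, bond orders sum to 2 (valence 2) → 0 H
  atom 12: C, bond orders sum to 2 (valence 4) → 2 H
  atom 13: C, bond orders sum to 3 (valence 4) → 1 H
  atom 14: Cl (halogen, monovalent) → 0 H
Totals → C:9, H:12, Cl:2, O:3.
In Hill order: C9H12Cl2O3.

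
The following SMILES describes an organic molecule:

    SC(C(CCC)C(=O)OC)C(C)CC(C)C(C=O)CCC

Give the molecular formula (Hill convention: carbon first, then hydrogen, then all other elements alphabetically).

C17H32O3S

Walk through each heavy atom and fill implicit hydrogens from standard valence (C 4, N 3, O 2, S 2, halogen 1):
  atom 1: S, bond orders sum to 1 (valence 2) → 1 H
  atom 2: C, bond orders sum to 3 (valence 4) → 1 H
  atom 3: C, bond orders sum to 3 (valence 4) → 1 H
  atom 4: C, bond orders sum to 2 (valence 4) → 2 H
  atom 5: C, bond orders sum to 2 (valence 4) → 2 H
  atom 6: C, bond orders sum to 1 (valence 4) → 3 H
  atom 7: C, bond orders sum to 4 (valence 4) → 0 H
  atom 8: O, bond orders sum to 2 (valence 2) → 0 H
  atom 9: O, bond orders sum to 2 (valence 2) → 0 H
  atom 10: C, bond orders sum to 1 (valence 4) → 3 H
  atom 11: C, bond orders sum to 3 (valence 4) → 1 H
  atom 12: C, bond orders sum to 1 (valence 4) → 3 H
  atom 13: C, bond orders sum to 2 (valence 4) → 2 H
  atom 14: C, bond orders sum to 3 (valence 4) → 1 H
  atom 15: C, bond orders sum to 1 (valence 4) → 3 H
  atom 16: C, bond orders sum to 3 (valence 4) → 1 H
  atom 17: C, bond orders sum to 3 (valence 4) → 1 H
  atom 18: O, bond orders sum to 2 (valence 2) → 0 H
  atom 19: C, bond orders sum to 2 (valence 4) → 2 H
  atom 20: C, bond orders sum to 2 (valence 4) → 2 H
  atom 21: C, bond orders sum to 1 (valence 4) → 3 H
Totals → C:17, H:32, O:3, S:1.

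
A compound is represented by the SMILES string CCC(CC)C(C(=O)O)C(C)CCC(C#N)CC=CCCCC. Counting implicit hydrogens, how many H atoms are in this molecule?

Walk through each heavy atom and fill implicit hydrogens from standard valence (C 4, N 3, O 2, S 2, halogen 1):
  atom 1: C, bond orders sum to 1 (valence 4) → 3 H
  atom 2: C, bond orders sum to 2 (valence 4) → 2 H
  atom 3: C, bond orders sum to 3 (valence 4) → 1 H
  atom 4: C, bond orders sum to 2 (valence 4) → 2 H
  atom 5: C, bond orders sum to 1 (valence 4) → 3 H
  atom 6: C, bond orders sum to 3 (valence 4) → 1 H
  atom 7: C, bond orders sum to 4 (valence 4) → 0 H
  atom 8: O, bond orders sum to 2 (valence 2) → 0 H
  atom 9: O, bond orders sum to 1 (valence 2) → 1 H
  atom 10: C, bond orders sum to 3 (valence 4) → 1 H
  atom 11: C, bond orders sum to 1 (valence 4) → 3 H
  atom 12: C, bond orders sum to 2 (valence 4) → 2 H
  atom 13: C, bond orders sum to 2 (valence 4) → 2 H
  atom 14: C, bond orders sum to 3 (valence 4) → 1 H
  atom 15: C, bond orders sum to 4 (valence 4) → 0 H
  atom 16: N, bond orders sum to 3 (valence 3) → 0 H
  atom 17: C, bond orders sum to 2 (valence 4) → 2 H
  atom 18: C, bond orders sum to 3 (valence 4) → 1 H
  atom 19: C, bond orders sum to 3 (valence 4) → 1 H
  atom 20: C, bond orders sum to 2 (valence 4) → 2 H
  atom 21: C, bond orders sum to 2 (valence 4) → 2 H
  atom 22: C, bond orders sum to 2 (valence 4) → 2 H
  atom 23: C, bond orders sum to 1 (valence 4) → 3 H
Total hydrogens: 35.

35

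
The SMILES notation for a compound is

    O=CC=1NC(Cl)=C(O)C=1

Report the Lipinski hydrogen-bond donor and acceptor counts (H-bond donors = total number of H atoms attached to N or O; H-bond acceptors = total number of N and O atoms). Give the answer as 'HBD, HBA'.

2, 3

Donors: find every N or O and count the H atoms it carries.
  atom 1 (O): bond orders sum to 2 → 0 H
  atom 4 (N): bond orders sum to 2 → 1 H
  atom 8 (O): bond orders sum to 1 → 1 H
Lipinski HBD = 2.
Acceptors: N atoms = 1, O atoms = 2 → HBA = 3.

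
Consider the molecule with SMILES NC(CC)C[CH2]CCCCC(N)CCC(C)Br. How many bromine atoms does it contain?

Scan the SMILES for Br atoms (remember two-letter symbols like Cl and Br are single atoms).
Bromine count: 1.

1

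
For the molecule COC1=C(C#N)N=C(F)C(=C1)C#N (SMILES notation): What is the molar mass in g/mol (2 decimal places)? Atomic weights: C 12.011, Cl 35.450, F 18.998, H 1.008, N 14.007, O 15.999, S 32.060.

First, the molecular formula is C8H4FN3O (counting implicit H from valence).
  C: 8 × 12.011 = 96.088
  F: 1 × 18.998 = 18.998
  H: 4 × 1.008 = 4.032
  N: 3 × 14.007 = 42.021
  O: 1 × 15.999 = 15.999
Sum: 8×12.011 + 1×18.998 + 4×1.008 + 3×14.007 + 1×15.999 = 177.138 → 177.14 g/mol.

177.14 g/mol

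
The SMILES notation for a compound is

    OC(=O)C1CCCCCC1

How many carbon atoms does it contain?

8

Count every carbon token in the SMILES (each C, including those in ring-closure positions and inside branches).
Carbon count: 8.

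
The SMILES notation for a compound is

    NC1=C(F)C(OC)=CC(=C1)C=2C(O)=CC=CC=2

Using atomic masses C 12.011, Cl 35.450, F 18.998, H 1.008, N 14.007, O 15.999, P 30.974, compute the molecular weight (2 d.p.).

233.24 g/mol

First, the molecular formula is C13H12FNO2 (counting implicit H from valence).
  C: 13 × 12.011 = 156.143
  F: 1 × 18.998 = 18.998
  H: 12 × 1.008 = 12.096
  N: 1 × 14.007 = 14.007
  O: 2 × 15.999 = 31.998
Sum: 13×12.011 + 1×18.998 + 12×1.008 + 1×14.007 + 2×15.999 = 233.242 → 233.24 g/mol.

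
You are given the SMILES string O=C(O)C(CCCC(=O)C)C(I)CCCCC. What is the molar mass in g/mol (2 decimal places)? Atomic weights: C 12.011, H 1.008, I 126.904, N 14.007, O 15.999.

354.23 g/mol

First, the molecular formula is C13H23IO3 (counting implicit H from valence).
  C: 13 × 12.011 = 156.143
  H: 23 × 1.008 = 23.184
  I: 1 × 126.904 = 126.904
  O: 3 × 15.999 = 47.997
Sum: 13×12.011 + 23×1.008 + 1×126.904 + 3×15.999 = 354.228 → 354.23 g/mol.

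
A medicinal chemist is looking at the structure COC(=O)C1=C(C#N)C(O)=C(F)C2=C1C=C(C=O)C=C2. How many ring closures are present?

2

In SMILES, each pair of matching ring-closure digits denotes one ring-closing bond; the number of such bonds equals the number of independent rings.
Ring-closure bonds here: 2.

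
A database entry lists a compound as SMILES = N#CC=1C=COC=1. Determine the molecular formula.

C5H3NO

Walk through each heavy atom and fill implicit hydrogens from standard valence (C 4, N 3, O 2, S 2, halogen 1):
  atom 1: N, bond orders sum to 3 (valence 3) → 0 H
  atom 2: C, bond orders sum to 4 (valence 4) → 0 H
  atom 3: C, bond orders sum to 4 (valence 4) → 0 H
  atom 4: C, bond orders sum to 3 (valence 4) → 1 H
  atom 5: C, bond orders sum to 3 (valence 4) → 1 H
  atom 6: O, bond orders sum to 2 (valence 2) → 0 H
  atom 7: C, bond orders sum to 3 (valence 4) → 1 H
Totals → C:5, H:3, N:1, O:1.
In Hill order: C5H3NO.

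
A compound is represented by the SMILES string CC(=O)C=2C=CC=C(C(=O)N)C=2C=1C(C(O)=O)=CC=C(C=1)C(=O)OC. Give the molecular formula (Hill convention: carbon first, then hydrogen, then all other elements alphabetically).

C18H15NO6

Walk through each heavy atom and fill implicit hydrogens from standard valence (C 4, N 3, O 2, S 2, halogen 1):
  atom 1: C, bond orders sum to 1 (valence 4) → 3 H
  atom 2: C, bond orders sum to 4 (valence 4) → 0 H
  atom 3: O, bond orders sum to 2 (valence 2) → 0 H
  atom 4: C, bond orders sum to 4 (valence 4) → 0 H
  atom 5: C, bond orders sum to 3 (valence 4) → 1 H
  atom 6: C, bond orders sum to 3 (valence 4) → 1 H
  atom 7: C, bond orders sum to 3 (valence 4) → 1 H
  atom 8: C, bond orders sum to 4 (valence 4) → 0 H
  atom 9: C, bond orders sum to 4 (valence 4) → 0 H
  atom 10: O, bond orders sum to 2 (valence 2) → 0 H
  atom 11: N, bond orders sum to 1 (valence 3) → 2 H
  atom 12: C, bond orders sum to 4 (valence 4) → 0 H
  atom 13: C, bond orders sum to 4 (valence 4) → 0 H
  atom 14: C, bond orders sum to 4 (valence 4) → 0 H
  atom 15: C, bond orders sum to 4 (valence 4) → 0 H
  atom 16: O, bond orders sum to 1 (valence 2) → 1 H
  atom 17: O, bond orders sum to 2 (valence 2) → 0 H
  atom 18: C, bond orders sum to 3 (valence 4) → 1 H
  atom 19: C, bond orders sum to 3 (valence 4) → 1 H
  atom 20: C, bond orders sum to 4 (valence 4) → 0 H
  atom 21: C, bond orders sum to 3 (valence 4) → 1 H
  atom 22: C, bond orders sum to 4 (valence 4) → 0 H
  atom 23: O, bond orders sum to 2 (valence 2) → 0 H
  atom 24: O, bond orders sum to 2 (valence 2) → 0 H
  atom 25: C, bond orders sum to 1 (valence 4) → 3 H
Totals → C:18, H:15, N:1, O:6.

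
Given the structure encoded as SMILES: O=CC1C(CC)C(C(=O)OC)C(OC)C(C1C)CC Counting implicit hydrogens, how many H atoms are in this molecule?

26

Walk through each heavy atom and fill implicit hydrogens from standard valence (C 4, N 3, O 2, S 2, halogen 1):
  atom 1: O, bond orders sum to 2 (valence 2) → 0 H
  atom 2: C, bond orders sum to 3 (valence 4) → 1 H
  atom 3: C, bond orders sum to 3 (valence 4) → 1 H
  atom 4: C, bond orders sum to 3 (valence 4) → 1 H
  atom 5: C, bond orders sum to 2 (valence 4) → 2 H
  atom 6: C, bond orders sum to 1 (valence 4) → 3 H
  atom 7: C, bond orders sum to 3 (valence 4) → 1 H
  atom 8: C, bond orders sum to 4 (valence 4) → 0 H
  atom 9: O, bond orders sum to 2 (valence 2) → 0 H
  atom 10: O, bond orders sum to 2 (valence 2) → 0 H
  atom 11: C, bond orders sum to 1 (valence 4) → 3 H
  atom 12: C, bond orders sum to 3 (valence 4) → 1 H
  atom 13: O, bond orders sum to 2 (valence 2) → 0 H
  atom 14: C, bond orders sum to 1 (valence 4) → 3 H
  atom 15: C, bond orders sum to 3 (valence 4) → 1 H
  atom 16: C, bond orders sum to 3 (valence 4) → 1 H
  atom 17: C, bond orders sum to 1 (valence 4) → 3 H
  atom 18: C, bond orders sum to 2 (valence 4) → 2 H
  atom 19: C, bond orders sum to 1 (valence 4) → 3 H
Total hydrogens: 26.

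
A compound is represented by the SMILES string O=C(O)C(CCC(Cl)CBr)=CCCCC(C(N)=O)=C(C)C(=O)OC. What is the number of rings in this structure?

In SMILES, each pair of matching ring-closure digits denotes one ring-closing bond; the number of such bonds equals the number of independent rings.
Ring-closure bonds here: 0.

0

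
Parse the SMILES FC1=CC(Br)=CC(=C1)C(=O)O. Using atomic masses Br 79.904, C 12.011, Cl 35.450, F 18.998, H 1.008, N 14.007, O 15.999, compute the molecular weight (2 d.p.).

219.01 g/mol

First, the molecular formula is C7H4BrFO2 (counting implicit H from valence).
  Br: 1 × 79.904 = 79.904
  C: 7 × 12.011 = 84.077
  F: 1 × 18.998 = 18.998
  H: 4 × 1.008 = 4.032
  O: 2 × 15.999 = 31.998
Sum: 1×79.904 + 7×12.011 + 1×18.998 + 4×1.008 + 2×15.999 = 219.009 → 219.01 g/mol.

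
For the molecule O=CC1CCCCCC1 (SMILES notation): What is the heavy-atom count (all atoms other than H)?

9

Every atom symbol written in the SMILES (organic subset) is one heavy atom; implicit H are not written.
Heavy atoms by element → C:8, O:1.
Total: 9.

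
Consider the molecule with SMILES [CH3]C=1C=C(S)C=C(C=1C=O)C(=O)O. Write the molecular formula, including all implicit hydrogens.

Walk through each heavy atom and fill implicit hydrogens from standard valence (C 4, N 3, O 2, S 2, halogen 1):
  atom 1: C with explicit H count 3
  atom 2: C, bond orders sum to 4 (valence 4) → 0 H
  atom 3: C, bond orders sum to 3 (valence 4) → 1 H
  atom 4: C, bond orders sum to 4 (valence 4) → 0 H
  atom 5: S, bond orders sum to 1 (valence 2) → 1 H
  atom 6: C, bond orders sum to 3 (valence 4) → 1 H
  atom 7: C, bond orders sum to 4 (valence 4) → 0 H
  atom 8: C, bond orders sum to 4 (valence 4) → 0 H
  atom 9: C, bond orders sum to 3 (valence 4) → 1 H
  atom 10: O, bond orders sum to 2 (valence 2) → 0 H
  atom 11: C, bond orders sum to 4 (valence 4) → 0 H
  atom 12: O, bond orders sum to 2 (valence 2) → 0 H
  atom 13: O, bond orders sum to 1 (valence 2) → 1 H
Totals → C:9, H:8, O:3, S:1.

C9H8O3S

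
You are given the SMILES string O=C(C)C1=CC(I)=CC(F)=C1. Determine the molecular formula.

Walk through each heavy atom and fill implicit hydrogens from standard valence (C 4, N 3, O 2, S 2, halogen 1):
  atom 1: O, bond orders sum to 2 (valence 2) → 0 H
  atom 2: C, bond orders sum to 4 (valence 4) → 0 H
  atom 3: C, bond orders sum to 1 (valence 4) → 3 H
  atom 4: C, bond orders sum to 4 (valence 4) → 0 H
  atom 5: C, bond orders sum to 3 (valence 4) → 1 H
  atom 6: C, bond orders sum to 4 (valence 4) → 0 H
  atom 7: I (halogen, monovalent) → 0 H
  atom 8: C, bond orders sum to 3 (valence 4) → 1 H
  atom 9: C, bond orders sum to 4 (valence 4) → 0 H
  atom 10: F (halogen, monovalent) → 0 H
  atom 11: C, bond orders sum to 3 (valence 4) → 1 H
Totals → C:8, H:6, F:1, I:1, O:1.
In Hill order: C8H6FIO.

C8H6FIO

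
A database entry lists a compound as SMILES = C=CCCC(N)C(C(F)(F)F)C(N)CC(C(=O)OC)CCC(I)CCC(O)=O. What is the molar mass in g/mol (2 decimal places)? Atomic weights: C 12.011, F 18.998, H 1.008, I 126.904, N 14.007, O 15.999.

522.35 g/mol

First, the molecular formula is C18H30F3IN2O4 (counting implicit H from valence).
  C: 18 × 12.011 = 216.198
  F: 3 × 18.998 = 56.994
  H: 30 × 1.008 = 30.240
  I: 1 × 126.904 = 126.904
  N: 2 × 14.007 = 28.014
  O: 4 × 15.999 = 63.996
Sum: 18×12.011 + 3×18.998 + 30×1.008 + 1×126.904 + 2×14.007 + 4×15.999 = 522.346 → 522.35 g/mol.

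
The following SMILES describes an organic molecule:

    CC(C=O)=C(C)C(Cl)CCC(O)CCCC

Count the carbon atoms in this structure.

13

Count every carbon token in the SMILES (each C, including those in ring-closure positions and inside branches).
Carbon count: 13.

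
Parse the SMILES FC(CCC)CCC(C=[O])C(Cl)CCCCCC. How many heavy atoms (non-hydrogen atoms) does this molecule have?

Every atom symbol written in the SMILES (organic subset) is one heavy atom; implicit H are not written.
Heavy atoms by element → C:15, Cl:1, F:1, O:1.
Total: 18.

18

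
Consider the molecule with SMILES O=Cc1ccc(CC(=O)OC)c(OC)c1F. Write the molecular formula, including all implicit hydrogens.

C11H11FO4

Walk through each heavy atom and fill implicit hydrogens from standard valence (C 4, N 3, O 2, S 2, halogen 1); for lowercase aromatic atoms, an aromatic c carries 1 H when it has two neighbours and 0 H with three, and aromatic n carries 0 H:
  atom 1: O, bond orders sum to 2 (valence 2) → 0 H
  atom 2: C, bond orders sum to 3 (valence 4) → 1 H
  atom 3: aromatic c, 3 neighbours → 0 H
  atom 4: aromatic c, 2 neighbours → 1 H
  atom 5: aromatic c, 2 neighbours → 1 H
  atom 6: aromatic c, 3 neighbours → 0 H
  atom 7: C, bond orders sum to 2 (valence 4) → 2 H
  atom 8: C, bond orders sum to 4 (valence 4) → 0 H
  atom 9: O, bond orders sum to 2 (valence 2) → 0 H
  atom 10: O, bond orders sum to 2 (valence 2) → 0 H
  atom 11: C, bond orders sum to 1 (valence 4) → 3 H
  atom 12: aromatic c, 3 neighbours → 0 H
  atom 13: O, bond orders sum to 2 (valence 2) → 0 H
  atom 14: C, bond orders sum to 1 (valence 4) → 3 H
  atom 15: aromatic c, 3 neighbours → 0 H
  atom 16: F (halogen, monovalent) → 0 H
Totals → C:11, H:11, F:1, O:4.
In Hill order: C11H11FO4.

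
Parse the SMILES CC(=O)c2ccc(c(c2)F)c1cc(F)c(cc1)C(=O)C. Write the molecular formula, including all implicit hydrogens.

Walk through each heavy atom and fill implicit hydrogens from standard valence (C 4, N 3, O 2, S 2, halogen 1); for lowercase aromatic atoms, an aromatic c carries 1 H when it has two neighbours and 0 H with three, and aromatic n carries 0 H:
  atom 1: C, bond orders sum to 1 (valence 4) → 3 H
  atom 2: C, bond orders sum to 4 (valence 4) → 0 H
  atom 3: O, bond orders sum to 2 (valence 2) → 0 H
  atom 4: aromatic c, 3 neighbours → 0 H
  atom 5: aromatic c, 2 neighbours → 1 H
  atom 6: aromatic c, 2 neighbours → 1 H
  atom 7: aromatic c, 3 neighbours → 0 H
  atom 8: aromatic c, 3 neighbours → 0 H
  atom 9: aromatic c, 2 neighbours → 1 H
  atom 10: F (halogen, monovalent) → 0 H
  atom 11: aromatic c, 3 neighbours → 0 H
  atom 12: aromatic c, 2 neighbours → 1 H
  atom 13: aromatic c, 3 neighbours → 0 H
  atom 14: F (halogen, monovalent) → 0 H
  atom 15: aromatic c, 3 neighbours → 0 H
  atom 16: aromatic c, 2 neighbours → 1 H
  atom 17: aromatic c, 2 neighbours → 1 H
  atom 18: C, bond orders sum to 4 (valence 4) → 0 H
  atom 19: O, bond orders sum to 2 (valence 2) → 0 H
  atom 20: C, bond orders sum to 1 (valence 4) → 3 H
Totals → C:16, H:12, F:2, O:2.
In Hill order: C16H12F2O2.

C16H12F2O2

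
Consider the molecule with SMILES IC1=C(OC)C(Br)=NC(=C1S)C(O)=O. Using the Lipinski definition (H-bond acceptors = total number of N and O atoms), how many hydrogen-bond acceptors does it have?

4

N atoms: 1; O atoms: 3.
Lipinski HBA = 1 + 3 = 4.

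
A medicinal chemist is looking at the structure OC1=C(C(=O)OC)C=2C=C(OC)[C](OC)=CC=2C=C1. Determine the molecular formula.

Walk through each heavy atom and fill implicit hydrogens from standard valence (C 4, N 3, O 2, S 2, halogen 1):
  atom 1: O, bond orders sum to 1 (valence 2) → 1 H
  atom 2: C, bond orders sum to 4 (valence 4) → 0 H
  atom 3: C, bond orders sum to 4 (valence 4) → 0 H
  atom 4: C, bond orders sum to 4 (valence 4) → 0 H
  atom 5: O, bond orders sum to 2 (valence 2) → 0 H
  atom 6: O, bond orders sum to 2 (valence 2) → 0 H
  atom 7: C, bond orders sum to 1 (valence 4) → 3 H
  atom 8: C, bond orders sum to 4 (valence 4) → 0 H
  atom 9: C, bond orders sum to 3 (valence 4) → 1 H
  atom 10: C, bond orders sum to 4 (valence 4) → 0 H
  atom 11: O, bond orders sum to 2 (valence 2) → 0 H
  atom 12: C, bond orders sum to 1 (valence 4) → 3 H
  atom 13: C with explicit H count 0
  atom 14: O, bond orders sum to 2 (valence 2) → 0 H
  atom 15: C, bond orders sum to 1 (valence 4) → 3 H
  atom 16: C, bond orders sum to 3 (valence 4) → 1 H
  atom 17: C, bond orders sum to 4 (valence 4) → 0 H
  atom 18: C, bond orders sum to 3 (valence 4) → 1 H
  atom 19: C, bond orders sum to 3 (valence 4) → 1 H
Totals → C:14, H:14, O:5.
In Hill order: C14H14O5.

C14H14O5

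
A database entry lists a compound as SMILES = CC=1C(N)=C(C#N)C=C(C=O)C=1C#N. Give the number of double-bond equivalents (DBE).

9

Degree of unsaturation = (number of rings) + (number of π bonds).
Ring closures in the SMILES: 1.
π bonds: 4 double bonds (each 1 DoU), 2 triple bonds (each 2 DoU) → 8 DoU from unsaturation.
Total DoU = 1 + 8 = 9.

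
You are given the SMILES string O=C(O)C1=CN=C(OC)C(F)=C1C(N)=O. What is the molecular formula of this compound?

Walk through each heavy atom and fill implicit hydrogens from standard valence (C 4, N 3, O 2, S 2, halogen 1):
  atom 1: O, bond orders sum to 2 (valence 2) → 0 H
  atom 2: C, bond orders sum to 4 (valence 4) → 0 H
  atom 3: O, bond orders sum to 1 (valence 2) → 1 H
  atom 4: C, bond orders sum to 4 (valence 4) → 0 H
  atom 5: C, bond orders sum to 3 (valence 4) → 1 H
  atom 6: N, bond orders sum to 3 (valence 3) → 0 H
  atom 7: C, bond orders sum to 4 (valence 4) → 0 H
  atom 8: O, bond orders sum to 2 (valence 2) → 0 H
  atom 9: C, bond orders sum to 1 (valence 4) → 3 H
  atom 10: C, bond orders sum to 4 (valence 4) → 0 H
  atom 11: F (halogen, monovalent) → 0 H
  atom 12: C, bond orders sum to 4 (valence 4) → 0 H
  atom 13: C, bond orders sum to 4 (valence 4) → 0 H
  atom 14: N, bond orders sum to 1 (valence 3) → 2 H
  atom 15: O, bond orders sum to 2 (valence 2) → 0 H
Totals → C:8, H:7, F:1, N:2, O:4.
In Hill order: C8H7FN2O4.

C8H7FN2O4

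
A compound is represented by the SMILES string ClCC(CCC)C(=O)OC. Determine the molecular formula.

Walk through each heavy atom and fill implicit hydrogens from standard valence (C 4, N 3, O 2, S 2, halogen 1):
  atom 1: Cl (halogen, monovalent) → 0 H
  atom 2: C, bond orders sum to 2 (valence 4) → 2 H
  atom 3: C, bond orders sum to 3 (valence 4) → 1 H
  atom 4: C, bond orders sum to 2 (valence 4) → 2 H
  atom 5: C, bond orders sum to 2 (valence 4) → 2 H
  atom 6: C, bond orders sum to 1 (valence 4) → 3 H
  atom 7: C, bond orders sum to 4 (valence 4) → 0 H
  atom 8: O, bond orders sum to 2 (valence 2) → 0 H
  atom 9: O, bond orders sum to 2 (valence 2) → 0 H
  atom 10: C, bond orders sum to 1 (valence 4) → 3 H
Totals → C:7, H:13, Cl:1, O:2.

C7H13ClO2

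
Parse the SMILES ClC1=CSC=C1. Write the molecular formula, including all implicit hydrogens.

Walk through each heavy atom and fill implicit hydrogens from standard valence (C 4, N 3, O 2, S 2, halogen 1):
  atom 1: Cl (halogen, monovalent) → 0 H
  atom 2: C, bond orders sum to 4 (valence 4) → 0 H
  atom 3: C, bond orders sum to 3 (valence 4) → 1 H
  atom 4: S, bond orders sum to 2 (valence 2) → 0 H
  atom 5: C, bond orders sum to 3 (valence 4) → 1 H
  atom 6: C, bond orders sum to 3 (valence 4) → 1 H
Totals → C:4, H:3, Cl:1, S:1.

C4H3ClS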